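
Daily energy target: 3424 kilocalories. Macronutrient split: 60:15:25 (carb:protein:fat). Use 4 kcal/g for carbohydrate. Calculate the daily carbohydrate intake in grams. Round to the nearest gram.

Carbohydrate energy = 60% × 3424 = 2054.4 kcal.
At 4 kcal/g: 2054.4 ÷ 4 = 513.6 g.

514 g/day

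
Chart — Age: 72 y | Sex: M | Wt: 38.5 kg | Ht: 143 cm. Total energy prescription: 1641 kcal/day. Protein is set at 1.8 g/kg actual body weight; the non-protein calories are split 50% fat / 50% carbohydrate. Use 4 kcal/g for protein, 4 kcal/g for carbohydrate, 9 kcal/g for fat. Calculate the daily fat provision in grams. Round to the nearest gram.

76 g/day

Protein = 1.8 × 38.5 = 69.3 g → 69.3 × 4 = 277.2 kcal.
Non-protein calories = 1641 − 277.2 = 1363.8 kcal.
Fat: 50% × 1363.8 = 681.9 kcal; carbohydrate: 681.9 kcal.
Fat: 681.9 kcal ÷ 9 kcal/g = 75.7667 g.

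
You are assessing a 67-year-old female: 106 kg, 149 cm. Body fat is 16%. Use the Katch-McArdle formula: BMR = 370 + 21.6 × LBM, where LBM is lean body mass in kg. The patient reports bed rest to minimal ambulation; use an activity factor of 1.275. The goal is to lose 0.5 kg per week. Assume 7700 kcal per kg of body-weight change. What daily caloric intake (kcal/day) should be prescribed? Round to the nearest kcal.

2374 kcal/day

LBM = 106 × (1 − 0.16) = 89.04 kg. Katch-McArdle: BMR = 370 + 21.6 × 89.04 = 2293.264 kcal/day.
TEE = 2293.264 × 1.275 = 2923.9116 kcal/day.
Required daily deficit = 0.5 × 7700 ÷ 7 = 550 kcal/day.
Target intake = 2923.9116 − 550 = 2373.9116 kcal/day.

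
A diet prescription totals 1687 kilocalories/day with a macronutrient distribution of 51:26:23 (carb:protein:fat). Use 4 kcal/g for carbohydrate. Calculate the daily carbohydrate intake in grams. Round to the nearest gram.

215 g/day

Carbohydrate energy = 51% × 1687 = 860.37 kcal.
At 4 kcal/g: 860.37 ÷ 4 = 215.0925 g.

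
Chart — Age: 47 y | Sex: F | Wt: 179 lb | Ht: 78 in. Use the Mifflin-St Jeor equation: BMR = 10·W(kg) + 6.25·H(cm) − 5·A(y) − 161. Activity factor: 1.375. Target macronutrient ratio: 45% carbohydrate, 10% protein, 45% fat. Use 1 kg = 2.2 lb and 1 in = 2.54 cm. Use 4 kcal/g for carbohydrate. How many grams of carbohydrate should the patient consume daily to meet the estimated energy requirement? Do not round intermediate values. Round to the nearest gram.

256 g/day

Convert to metric: weight = 179 ÷ 2.2 = 81.3636 kg; height = 78 × 2.54 = 198.12 cm.
Mifflin-St Jeor (female): BMR = 10(81.3636) + 6.25(198.12) − 5(47) − 161 = 813.6364 + 1238.25 − 235 − 161 = 1655.8864 kcal/day.
TEE = 1655.8864 × 1.375 = 2276.8438 kcal/day.
Carbohydrate energy = 45% × 2276.8438 = 1024.5797 kcal.
Carbohydrate = 1024.5797 ÷ 4 kcal/g = 256.1449 g.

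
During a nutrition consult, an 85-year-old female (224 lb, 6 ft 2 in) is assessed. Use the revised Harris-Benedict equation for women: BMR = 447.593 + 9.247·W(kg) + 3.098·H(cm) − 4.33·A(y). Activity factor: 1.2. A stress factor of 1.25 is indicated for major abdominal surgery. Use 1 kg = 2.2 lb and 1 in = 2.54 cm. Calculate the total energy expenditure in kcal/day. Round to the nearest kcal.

Convert to metric: weight = 224 ÷ 2.2 = 101.8182 kg; height = (6×12 + 2) × 2.54 = 74 × 2.54 = 187.96 cm.
Harris-Benedict: BMR = 447.593 + 9.247(101.8182) + 3.098(187.96) − 4.33(85) = 1603.3558 kcal/day.
TEE = BMR × activity factor = 1603.3558 × 1.2 = 1924.027 kcal/day.
Apply stress factor: 1924.027 × 1.25 = 2405.0337 kcal/day.

2405 kcal/day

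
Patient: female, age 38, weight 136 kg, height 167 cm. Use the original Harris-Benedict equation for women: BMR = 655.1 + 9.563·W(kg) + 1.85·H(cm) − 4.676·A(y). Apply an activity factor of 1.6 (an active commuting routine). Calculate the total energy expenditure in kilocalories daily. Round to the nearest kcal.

Harris-Benedict: BMR = 655.1 + 9.563(136) + 1.85(167) − 4.676(38) = 2086.93 kcal/day.
TEE = BMR × activity factor = 2086.93 × 1.6 = 3339.088 kcal/day.

3339 kilocalories daily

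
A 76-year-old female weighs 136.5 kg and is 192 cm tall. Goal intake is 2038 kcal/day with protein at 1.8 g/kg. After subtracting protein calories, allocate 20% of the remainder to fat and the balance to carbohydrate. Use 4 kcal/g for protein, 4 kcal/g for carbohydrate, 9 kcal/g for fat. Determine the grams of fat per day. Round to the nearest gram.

Protein = 1.8 × 136.5 = 245.7 g → 245.7 × 4 = 982.8 kcal.
Non-protein calories = 2038 − 982.8 = 1055.2 kcal.
Fat: 20% × 1055.2 = 211.04 kcal; carbohydrate: 844.16 kcal.
Fat: 211.04 kcal ÷ 9 kcal/g = 23.4489 g.

23 g/day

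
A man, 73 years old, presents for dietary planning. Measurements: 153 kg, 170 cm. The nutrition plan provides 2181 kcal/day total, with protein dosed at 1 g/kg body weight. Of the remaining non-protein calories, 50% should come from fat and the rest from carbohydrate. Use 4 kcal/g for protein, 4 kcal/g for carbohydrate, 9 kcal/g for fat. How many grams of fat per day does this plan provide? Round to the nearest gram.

87 g/day

Protein = 1 × 153 = 153 g → 153 × 4 = 612 kcal.
Non-protein calories = 2181 − 612 = 1569 kcal.
Fat: 50% × 1569 = 784.5 kcal; carbohydrate: 784.5 kcal.
Fat: 784.5 kcal ÷ 9 kcal/g = 87.1667 g.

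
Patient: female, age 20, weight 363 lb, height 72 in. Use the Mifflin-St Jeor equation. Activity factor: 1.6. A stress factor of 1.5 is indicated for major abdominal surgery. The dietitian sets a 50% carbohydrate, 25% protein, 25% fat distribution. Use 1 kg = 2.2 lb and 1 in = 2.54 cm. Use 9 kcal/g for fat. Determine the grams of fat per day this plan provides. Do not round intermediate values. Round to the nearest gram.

Convert to metric: weight = 363 ÷ 2.2 = 165 kg; height = 72 × 2.54 = 182.88 cm.
Mifflin-St Jeor (female): BMR = 10(165) + 6.25(182.88) − 5(20) − 161 = 1650 + 1143 − 100 − 161 = 2532 kcal/day.
TEE = 2532 × 1.6 = 4051.2 kcal/day.
With stress factor 1.5: 4051.2 × 1.5 = 6076.8 kcal/day.
Fat energy = 25% × 6076.8 = 1519.2 kcal.
Fat = 1519.2 ÷ 9 kcal/g = 168.8 g.

169 g/day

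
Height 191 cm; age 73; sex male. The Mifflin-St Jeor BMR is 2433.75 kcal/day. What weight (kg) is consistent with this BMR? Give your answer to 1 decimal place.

2433.75 = 10·W + 6.25(191) − 5(73) + 5
10·W = 2433.75 − 833.75 = 1600, so W = 160 kg.

160.0 kg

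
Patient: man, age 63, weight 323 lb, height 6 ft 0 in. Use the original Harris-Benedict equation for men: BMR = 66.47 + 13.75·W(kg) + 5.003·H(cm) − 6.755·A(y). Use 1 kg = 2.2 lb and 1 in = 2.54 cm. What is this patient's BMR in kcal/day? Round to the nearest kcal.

2575 kcal/day

Convert to metric: weight = 323 ÷ 2.2 = 146.8182 kg; height = (6×12 + 0) × 2.54 = 72 × 2.54 = 182.88 cm.
Harris-Benedict: BMR = 66.47 + 13.75(146.8182) + 5.003(182.88) − 6.755(63) = 2574.6036 kcal/day.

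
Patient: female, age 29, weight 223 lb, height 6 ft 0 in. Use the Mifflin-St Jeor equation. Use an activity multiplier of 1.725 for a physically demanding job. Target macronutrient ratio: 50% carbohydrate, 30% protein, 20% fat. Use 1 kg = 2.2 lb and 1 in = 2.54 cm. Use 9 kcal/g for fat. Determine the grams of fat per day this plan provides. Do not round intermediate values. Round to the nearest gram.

Convert to metric: weight = 223 ÷ 2.2 = 101.3636 kg; height = (6×12 + 0) × 2.54 = 72 × 2.54 = 182.88 cm.
Mifflin-St Jeor (female): BMR = 10(101.3636) + 6.25(182.88) − 5(29) − 161 = 1013.6364 + 1143 − 145 − 161 = 1850.6364 kcal/day.
TEE = 1850.6364 × 1.725 = 3192.3477 kcal/day.
Fat energy = 20% × 3192.3477 = 638.4695 kcal.
Fat = 638.4695 ÷ 9 kcal/g = 70.9411 g.

71 g/day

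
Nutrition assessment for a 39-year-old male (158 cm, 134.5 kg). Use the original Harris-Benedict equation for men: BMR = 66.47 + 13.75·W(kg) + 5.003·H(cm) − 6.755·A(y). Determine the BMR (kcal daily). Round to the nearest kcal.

2443 kcal daily

Harris-Benedict: BMR = 66.47 + 13.75(134.5) + 5.003(158) − 6.755(39) = 2442.874 kcal/day.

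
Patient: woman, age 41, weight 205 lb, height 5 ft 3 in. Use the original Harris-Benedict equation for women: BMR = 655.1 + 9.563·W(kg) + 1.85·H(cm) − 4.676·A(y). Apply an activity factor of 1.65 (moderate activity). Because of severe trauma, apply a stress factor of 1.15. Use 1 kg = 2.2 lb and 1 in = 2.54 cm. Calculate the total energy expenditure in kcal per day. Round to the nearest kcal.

3132 kcal per day

Convert to metric: weight = 205 ÷ 2.2 = 93.1818 kg; height = (5×12 + 3) × 2.54 = 63 × 2.54 = 160.02 cm.
Harris-Benedict: BMR = 655.1 + 9.563(93.1818) + 1.85(160.02) − 4.676(41) = 1650.5187 kcal/day.
TEE = BMR × activity factor = 1650.5187 × 1.65 = 2723.3559 kcal/day.
Apply stress factor: 2723.3559 × 1.15 = 3131.8593 kcal/day.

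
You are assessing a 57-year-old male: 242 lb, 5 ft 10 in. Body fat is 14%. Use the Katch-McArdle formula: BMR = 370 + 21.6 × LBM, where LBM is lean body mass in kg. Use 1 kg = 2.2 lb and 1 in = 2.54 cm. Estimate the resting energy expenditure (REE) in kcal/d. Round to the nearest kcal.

Convert to metric: weight = 242 ÷ 2.2 = 110 kg; height = (5×12 + 10) × 2.54 = 70 × 2.54 = 177.8 cm.
LBM = 110 × (1 − 0.14) = 94.6 kg. Katch-McArdle: BMR = 370 + 21.6 × 94.6 = 2413.36 kcal/day.

2413 kcal/d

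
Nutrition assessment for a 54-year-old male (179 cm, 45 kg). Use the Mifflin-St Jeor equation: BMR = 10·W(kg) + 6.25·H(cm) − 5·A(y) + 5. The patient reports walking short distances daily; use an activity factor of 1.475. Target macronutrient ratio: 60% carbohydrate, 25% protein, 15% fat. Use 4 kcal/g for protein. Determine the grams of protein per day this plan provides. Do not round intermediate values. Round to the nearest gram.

Mifflin-St Jeor (male): BMR = 10(45) + 6.25(179) − 5(54) + 5 = 450 + 1118.75 − 270 + 5 = 1303.75 kcal/day.
TEE = 1303.75 × 1.475 = 1923.0313 kcal/day.
Protein energy = 25% × 1923.0313 = 480.7578 kcal.
Protein = 480.7578 ÷ 4 kcal/g = 120.1895 g.

120 g/day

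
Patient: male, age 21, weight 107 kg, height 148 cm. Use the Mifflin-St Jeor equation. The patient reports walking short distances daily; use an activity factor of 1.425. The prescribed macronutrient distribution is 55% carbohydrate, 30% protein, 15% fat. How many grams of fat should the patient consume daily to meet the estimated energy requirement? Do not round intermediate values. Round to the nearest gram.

Mifflin-St Jeor (male): BMR = 10(107) + 6.25(148) − 5(21) + 5 = 1070 + 925 − 105 + 5 = 1895 kcal/day.
TEE = 1895 × 1.425 = 2700.375 kcal/day.
Fat energy = 15% × 2700.375 = 405.0563 kcal.
Fat = 405.0563 ÷ 9 kcal/g = 45.0063 g.

45 g/day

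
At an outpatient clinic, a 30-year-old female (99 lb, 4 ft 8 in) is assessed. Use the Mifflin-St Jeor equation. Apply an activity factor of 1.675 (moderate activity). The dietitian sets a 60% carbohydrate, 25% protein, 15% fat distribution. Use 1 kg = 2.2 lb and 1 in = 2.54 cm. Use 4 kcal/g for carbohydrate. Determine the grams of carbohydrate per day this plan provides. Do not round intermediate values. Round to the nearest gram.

258 g/day

Convert to metric: weight = 99 ÷ 2.2 = 45 kg; height = (4×12 + 8) × 2.54 = 56 × 2.54 = 142.24 cm.
Mifflin-St Jeor (female): BMR = 10(45) + 6.25(142.24) − 5(30) − 161 = 450 + 889 − 150 − 161 = 1028 kcal/day.
TEE = 1028 × 1.675 = 1721.9 kcal/day.
Carbohydrate energy = 60% × 1721.9 = 1033.14 kcal.
Carbohydrate = 1033.14 ÷ 4 kcal/g = 258.285 g.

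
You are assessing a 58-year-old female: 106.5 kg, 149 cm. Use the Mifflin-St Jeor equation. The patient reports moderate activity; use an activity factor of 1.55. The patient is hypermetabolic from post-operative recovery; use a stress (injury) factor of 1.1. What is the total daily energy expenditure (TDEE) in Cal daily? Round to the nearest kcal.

2635 Cal daily

Mifflin-St Jeor (female): BMR = 10(106.5) + 6.25(149) − 5(58) − 161 = 1065 + 931.25 − 290 − 161 = 1545.25 kcal/day.
TEE = BMR × activity factor = 1545.25 × 1.55 = 2395.1375 kcal/day.
Apply stress factor: 2395.1375 × 1.1 = 2634.6513 kcal/day.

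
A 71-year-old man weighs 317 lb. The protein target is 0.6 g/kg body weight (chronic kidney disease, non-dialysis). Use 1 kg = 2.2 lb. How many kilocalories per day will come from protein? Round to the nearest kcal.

Weight in kg = 317 ÷ 2.2 = 144.0909 kg.
Protein = 0.6 g/kg × 144.0909 kg = 86.4545 g/day.
Protein energy = 86.4545 g × 4 kcal/g = 345.8182 kcal/day.

346 kcal/day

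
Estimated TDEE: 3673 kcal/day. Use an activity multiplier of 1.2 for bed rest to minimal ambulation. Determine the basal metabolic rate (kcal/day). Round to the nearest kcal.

BMR = TEE ÷ activity factor = 3673 ÷ 1.2 = 3060.8333 kcal/day.

3061 kcal/day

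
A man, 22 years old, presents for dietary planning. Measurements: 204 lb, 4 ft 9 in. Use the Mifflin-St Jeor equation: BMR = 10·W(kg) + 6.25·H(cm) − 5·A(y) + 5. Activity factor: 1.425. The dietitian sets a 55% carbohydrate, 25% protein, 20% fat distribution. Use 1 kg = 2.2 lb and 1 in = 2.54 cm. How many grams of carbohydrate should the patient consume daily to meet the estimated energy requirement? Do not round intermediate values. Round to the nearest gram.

Convert to metric: weight = 204 ÷ 2.2 = 92.7273 kg; height = (4×12 + 9) × 2.54 = 57 × 2.54 = 144.78 cm.
Mifflin-St Jeor (male): BMR = 10(92.7273) + 6.25(144.78) − 5(22) + 5 = 927.2727 + 904.875 − 110 + 5 = 1727.1477 kcal/day.
TEE = 1727.1477 × 1.425 = 2461.1855 kcal/day.
Carbohydrate energy = 55% × 2461.1855 = 1353.652 kcal.
Carbohydrate = 1353.652 ÷ 4 kcal/g = 338.413 g.

338 g/day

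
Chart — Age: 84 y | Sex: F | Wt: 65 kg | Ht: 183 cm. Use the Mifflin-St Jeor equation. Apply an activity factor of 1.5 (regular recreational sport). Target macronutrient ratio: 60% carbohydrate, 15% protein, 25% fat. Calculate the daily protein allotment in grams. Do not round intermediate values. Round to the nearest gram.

68 g/day

Mifflin-St Jeor (female): BMR = 10(65) + 6.25(183) − 5(84) − 161 = 650 + 1143.75 − 420 − 161 = 1212.75 kcal/day.
TEE = 1212.75 × 1.5 = 1819.125 kcal/day.
Protein energy = 15% × 1819.125 = 272.8688 kcal.
Protein = 272.8688 ÷ 4 kcal/g = 68.2172 g.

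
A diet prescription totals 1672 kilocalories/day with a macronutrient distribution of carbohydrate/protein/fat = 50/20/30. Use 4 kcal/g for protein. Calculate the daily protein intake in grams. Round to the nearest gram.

84 g/day

Protein energy = 20% × 1672 = 334.4 kcal.
At 4 kcal/g: 334.4 ÷ 4 = 83.6 g.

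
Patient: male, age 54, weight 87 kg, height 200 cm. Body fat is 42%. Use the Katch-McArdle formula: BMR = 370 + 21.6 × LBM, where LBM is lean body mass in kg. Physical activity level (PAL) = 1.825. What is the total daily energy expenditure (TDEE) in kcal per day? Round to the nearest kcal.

LBM = 87 × (1 − 0.42) = 50.46 kg. Katch-McArdle: BMR = 370 + 21.6 × 50.46 = 1459.936 kcal/day.
TEE = BMR × activity factor = 1459.936 × 1.825 = 2664.3832 kcal/day.

2664 kcal per day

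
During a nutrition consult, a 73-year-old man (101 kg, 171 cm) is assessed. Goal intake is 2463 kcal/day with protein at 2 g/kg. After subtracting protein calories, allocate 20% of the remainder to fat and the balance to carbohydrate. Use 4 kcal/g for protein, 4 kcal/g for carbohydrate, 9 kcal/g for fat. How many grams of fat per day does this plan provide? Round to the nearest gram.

Protein = 2 × 101 = 202 g → 202 × 4 = 808 kcal.
Non-protein calories = 2463 − 808 = 1655 kcal.
Fat: 20% × 1655 = 331 kcal; carbohydrate: 1324 kcal.
Fat: 331 kcal ÷ 9 kcal/g = 36.7778 g.

37 g/day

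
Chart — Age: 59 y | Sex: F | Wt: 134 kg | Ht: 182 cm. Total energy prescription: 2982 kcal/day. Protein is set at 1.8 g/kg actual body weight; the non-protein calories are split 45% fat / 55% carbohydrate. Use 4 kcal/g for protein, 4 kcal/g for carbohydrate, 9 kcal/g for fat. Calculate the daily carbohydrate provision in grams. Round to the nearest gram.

Protein = 1.8 × 134 = 241.2 g → 241.2 × 4 = 964.8 kcal.
Non-protein calories = 2982 − 964.8 = 2017.2 kcal.
Fat: 45% × 2017.2 = 907.74 kcal; carbohydrate: 1109.46 kcal.
Carbohydrate: 1109.46 kcal ÷ 4 kcal/g = 277.365 g.

277 g/day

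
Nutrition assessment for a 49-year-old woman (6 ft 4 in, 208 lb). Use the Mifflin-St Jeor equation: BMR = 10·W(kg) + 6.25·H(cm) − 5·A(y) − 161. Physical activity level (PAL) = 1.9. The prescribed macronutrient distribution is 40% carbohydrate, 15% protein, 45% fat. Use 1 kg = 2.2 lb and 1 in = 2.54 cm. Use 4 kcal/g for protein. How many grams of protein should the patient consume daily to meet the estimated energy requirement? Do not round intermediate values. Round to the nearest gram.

124 g/day

Convert to metric: weight = 208 ÷ 2.2 = 94.5455 kg; height = (6×12 + 4) × 2.54 = 76 × 2.54 = 193.04 cm.
Mifflin-St Jeor (female): BMR = 10(94.5455) + 6.25(193.04) − 5(49) − 161 = 945.4545 + 1206.5 − 245 − 161 = 1745.9545 kcal/day.
TEE = 1745.9545 × 1.9 = 3317.3136 kcal/day.
Protein energy = 15% × 3317.3136 = 497.597 kcal.
Protein = 497.597 ÷ 4 kcal/g = 124.3993 g.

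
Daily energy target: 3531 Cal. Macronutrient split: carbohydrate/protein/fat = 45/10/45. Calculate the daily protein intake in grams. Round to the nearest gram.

Protein energy = 10% × 3531 = 353.1 kcal.
At 4 kcal/g: 353.1 ÷ 4 = 88.275 g.

88 g/day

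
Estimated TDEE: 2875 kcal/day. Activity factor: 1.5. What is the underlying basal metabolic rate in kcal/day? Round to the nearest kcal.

1917 kcal/day

BMR = TEE ÷ activity factor = 2875 ÷ 1.5 = 1916.6667 kcal/day.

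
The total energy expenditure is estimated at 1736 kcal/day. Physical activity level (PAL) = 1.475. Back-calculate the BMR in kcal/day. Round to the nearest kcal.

BMR = TEE ÷ activity factor = 1736 ÷ 1.475 = 1176.9492 kcal/day.

1177 kcal/day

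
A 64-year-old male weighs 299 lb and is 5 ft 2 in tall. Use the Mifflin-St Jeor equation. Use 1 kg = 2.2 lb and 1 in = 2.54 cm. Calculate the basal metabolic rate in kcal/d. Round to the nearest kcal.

2028 kcal/d

Convert to metric: weight = 299 ÷ 2.2 = 135.9091 kg; height = (5×12 + 2) × 2.54 = 62 × 2.54 = 157.48 cm.
Mifflin-St Jeor (male): BMR = 10(135.9091) + 6.25(157.48) − 5(64) + 5 = 1359.0909 + 984.25 − 320 + 5 = 2028.3409 kcal/day.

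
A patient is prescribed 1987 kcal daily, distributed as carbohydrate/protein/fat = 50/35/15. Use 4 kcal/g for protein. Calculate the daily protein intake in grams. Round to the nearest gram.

174 g/day

Protein energy = 35% × 1987 = 695.45 kcal.
At 4 kcal/g: 695.45 ÷ 4 = 173.8625 g.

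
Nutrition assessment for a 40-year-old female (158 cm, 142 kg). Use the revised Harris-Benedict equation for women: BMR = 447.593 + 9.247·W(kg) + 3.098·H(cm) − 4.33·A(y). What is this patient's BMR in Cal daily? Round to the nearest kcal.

Harris-Benedict: BMR = 447.593 + 9.247(142) + 3.098(158) − 4.33(40) = 2076.951 kcal/day.

2077 Cal daily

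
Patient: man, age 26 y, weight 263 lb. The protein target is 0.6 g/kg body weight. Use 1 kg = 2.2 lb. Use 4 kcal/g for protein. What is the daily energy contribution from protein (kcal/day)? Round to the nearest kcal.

Weight in kg = 263 ÷ 2.2 = 119.5455 kg.
Protein = 0.6 g/kg × 119.5455 kg = 71.7273 g/day.
Protein energy = 71.7273 g × 4 kcal/g = 286.9091 kcal/day.

287 kcal/day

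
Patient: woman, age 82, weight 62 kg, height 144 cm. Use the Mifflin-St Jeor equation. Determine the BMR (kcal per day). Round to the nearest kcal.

949 kcal per day

Mifflin-St Jeor (female): BMR = 10(62) + 6.25(144) − 5(82) − 161 = 620 + 900 − 410 − 161 = 949 kcal/day.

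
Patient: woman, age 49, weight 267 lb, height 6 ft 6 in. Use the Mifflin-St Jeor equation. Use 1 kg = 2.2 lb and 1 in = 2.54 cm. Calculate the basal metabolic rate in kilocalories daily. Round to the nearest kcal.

Convert to metric: weight = 267 ÷ 2.2 = 121.3636 kg; height = (6×12 + 6) × 2.54 = 78 × 2.54 = 198.12 cm.
Mifflin-St Jeor (female): BMR = 10(121.3636) + 6.25(198.12) − 5(49) − 161 = 1213.6364 + 1238.25 − 245 − 161 = 2045.8864 kcal/day.

2046 kilocalories daily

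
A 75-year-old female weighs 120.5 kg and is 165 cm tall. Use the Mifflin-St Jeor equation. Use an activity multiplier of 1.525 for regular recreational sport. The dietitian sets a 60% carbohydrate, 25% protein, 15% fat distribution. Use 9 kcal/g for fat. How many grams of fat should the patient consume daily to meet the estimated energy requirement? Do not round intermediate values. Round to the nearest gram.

43 g/day

Mifflin-St Jeor (female): BMR = 10(120.5) + 6.25(165) − 5(75) − 161 = 1205 + 1031.25 − 375 − 161 = 1700.25 kcal/day.
TEE = 1700.25 × 1.525 = 2592.8813 kcal/day.
Fat energy = 15% × 2592.8813 = 388.9322 kcal.
Fat = 388.9322 ÷ 9 kcal/g = 43.2147 g.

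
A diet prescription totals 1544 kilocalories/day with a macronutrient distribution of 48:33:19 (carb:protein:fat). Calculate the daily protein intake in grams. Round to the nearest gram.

127 g/day

Protein energy = 33% × 1544 = 509.52 kcal.
At 4 kcal/g: 509.52 ÷ 4 = 127.38 g.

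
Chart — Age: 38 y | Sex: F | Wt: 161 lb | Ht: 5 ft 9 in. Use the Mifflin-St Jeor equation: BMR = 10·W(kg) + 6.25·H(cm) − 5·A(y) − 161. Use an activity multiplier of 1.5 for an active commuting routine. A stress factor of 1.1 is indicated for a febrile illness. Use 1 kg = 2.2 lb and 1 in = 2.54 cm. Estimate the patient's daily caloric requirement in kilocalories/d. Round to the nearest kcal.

Convert to metric: weight = 161 ÷ 2.2 = 73.1818 kg; height = (5×12 + 9) × 2.54 = 69 × 2.54 = 175.26 cm.
Mifflin-St Jeor (female): BMR = 10(73.1818) + 6.25(175.26) − 5(38) − 161 = 731.8182 + 1095.375 − 190 − 161 = 1476.1932 kcal/day.
TEE = BMR × activity factor = 1476.1932 × 1.5 = 2214.2898 kcal/day.
Apply stress factor: 2214.2898 × 1.1 = 2435.7188 kcal/day.

2436 kilocalories/d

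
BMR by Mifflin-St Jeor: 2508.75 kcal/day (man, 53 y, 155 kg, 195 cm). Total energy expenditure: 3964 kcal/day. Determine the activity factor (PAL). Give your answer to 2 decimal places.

1.58

Activity factor = TEE ÷ BMR = 3964 ÷ 2508.75 = 1.58.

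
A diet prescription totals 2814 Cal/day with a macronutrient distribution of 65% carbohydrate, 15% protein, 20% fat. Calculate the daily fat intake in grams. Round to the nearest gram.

63 g/day

Fat energy = 20% × 2814 = 562.8 kcal.
At 9 kcal/g: 562.8 ÷ 9 = 62.5333 g.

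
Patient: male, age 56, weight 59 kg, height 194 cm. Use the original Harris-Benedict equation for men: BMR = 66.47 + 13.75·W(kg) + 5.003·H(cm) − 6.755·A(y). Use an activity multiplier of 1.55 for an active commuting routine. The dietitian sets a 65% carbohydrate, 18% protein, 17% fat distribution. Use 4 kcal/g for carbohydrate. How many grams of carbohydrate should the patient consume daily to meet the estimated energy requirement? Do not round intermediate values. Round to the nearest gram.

Harris-Benedict: BMR = 66.47 + 13.75(59) + 5.003(194) − 6.755(56) = 1470.022 kcal/day.
TEE = 1470.022 × 1.55 = 2278.5341 kcal/day.
Carbohydrate energy = 65% × 2278.5341 = 1481.0472 kcal.
Carbohydrate = 1481.0472 ÷ 4 kcal/g = 370.2618 g.

370 g/day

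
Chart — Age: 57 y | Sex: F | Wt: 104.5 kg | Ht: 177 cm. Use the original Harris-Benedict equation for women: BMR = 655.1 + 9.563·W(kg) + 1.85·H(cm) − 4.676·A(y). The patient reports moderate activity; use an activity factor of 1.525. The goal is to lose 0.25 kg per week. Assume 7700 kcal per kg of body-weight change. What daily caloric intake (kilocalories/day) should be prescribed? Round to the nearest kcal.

2341 kilocalories/day

Harris-Benedict: BMR = 655.1 + 9.563(104.5) + 1.85(177) − 4.676(57) = 1715.3515 kcal/day.
TEE = 1715.3515 × 1.525 = 2615.911 kcal/day.
Required daily deficit = 0.25 × 7700 ÷ 7 = 275 kcal/day.
Target intake = 2615.911 − 275 = 2340.911 kcal/day.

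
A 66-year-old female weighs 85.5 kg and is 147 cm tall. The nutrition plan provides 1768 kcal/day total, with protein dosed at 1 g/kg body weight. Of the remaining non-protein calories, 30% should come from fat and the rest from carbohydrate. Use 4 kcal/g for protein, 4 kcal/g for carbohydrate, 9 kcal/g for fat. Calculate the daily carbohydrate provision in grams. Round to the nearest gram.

250 g/day

Protein = 1 × 85.5 = 85.5 g → 85.5 × 4 = 342 kcal.
Non-protein calories = 1768 − 342 = 1426 kcal.
Fat: 30% × 1426 = 427.8 kcal; carbohydrate: 998.2 kcal.
Carbohydrate: 998.2 kcal ÷ 4 kcal/g = 249.55 g.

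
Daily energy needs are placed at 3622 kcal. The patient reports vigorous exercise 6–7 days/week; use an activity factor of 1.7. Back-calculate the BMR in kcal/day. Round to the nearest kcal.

BMR = TEE ÷ activity factor = 3622 ÷ 1.7 = 2130.5882 kcal/day.

2131 kcal/day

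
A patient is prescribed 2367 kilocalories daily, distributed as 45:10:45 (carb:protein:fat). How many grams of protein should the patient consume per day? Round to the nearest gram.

Protein energy = 10% × 2367 = 236.7 kcal.
At 4 kcal/g: 236.7 ÷ 4 = 59.175 g.

59 g/day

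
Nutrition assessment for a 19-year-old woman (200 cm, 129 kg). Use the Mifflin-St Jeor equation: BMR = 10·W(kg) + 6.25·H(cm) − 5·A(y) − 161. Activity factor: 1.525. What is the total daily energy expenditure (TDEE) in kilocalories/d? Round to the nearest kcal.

3483 kilocalories/d

Mifflin-St Jeor (female): BMR = 10(129) + 6.25(200) − 5(19) − 161 = 1290 + 1250 − 95 − 161 = 2284 kcal/day.
TEE = BMR × activity factor = 2284 × 1.525 = 3483.1 kcal/day.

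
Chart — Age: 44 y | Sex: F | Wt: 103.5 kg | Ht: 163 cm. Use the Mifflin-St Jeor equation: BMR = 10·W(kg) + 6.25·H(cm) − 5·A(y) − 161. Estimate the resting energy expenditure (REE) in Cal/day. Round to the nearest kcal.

1673 Cal/day

Mifflin-St Jeor (female): BMR = 10(103.5) + 6.25(163) − 5(44) − 161 = 1035 + 1018.75 − 220 − 161 = 1672.75 kcal/day.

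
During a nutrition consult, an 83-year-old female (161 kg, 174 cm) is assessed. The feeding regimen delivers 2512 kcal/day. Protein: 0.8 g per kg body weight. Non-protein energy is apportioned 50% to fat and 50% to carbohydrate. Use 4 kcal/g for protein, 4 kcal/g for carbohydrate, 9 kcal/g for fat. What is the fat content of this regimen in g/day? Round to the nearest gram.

111 g/day

Protein = 0.8 × 161 = 128.8 g → 128.8 × 4 = 515.2 kcal.
Non-protein calories = 2512 − 515.2 = 1996.8 kcal.
Fat: 50% × 1996.8 = 998.4 kcal; carbohydrate: 998.4 kcal.
Fat: 998.4 kcal ÷ 9 kcal/g = 110.9333 g.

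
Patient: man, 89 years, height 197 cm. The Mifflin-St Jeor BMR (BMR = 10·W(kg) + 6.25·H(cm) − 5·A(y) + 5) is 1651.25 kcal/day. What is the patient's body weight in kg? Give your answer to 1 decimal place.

1651.25 = 10·W + 6.25(197) − 5(89) + 5
10·W = 1651.25 − 791.25 = 860, so W = 86 kg.

86.0 kg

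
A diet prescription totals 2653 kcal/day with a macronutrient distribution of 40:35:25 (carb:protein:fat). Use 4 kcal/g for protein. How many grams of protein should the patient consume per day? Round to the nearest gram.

232 g/day

Protein energy = 35% × 2653 = 928.55 kcal.
At 4 kcal/g: 928.55 ÷ 4 = 232.1375 g.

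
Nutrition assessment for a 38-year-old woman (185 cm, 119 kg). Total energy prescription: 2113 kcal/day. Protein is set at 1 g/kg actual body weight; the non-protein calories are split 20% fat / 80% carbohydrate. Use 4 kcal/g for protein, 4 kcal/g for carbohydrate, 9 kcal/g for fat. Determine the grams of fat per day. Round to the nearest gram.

36 g/day

Protein = 1 × 119 = 119 g → 119 × 4 = 476 kcal.
Non-protein calories = 2113 − 476 = 1637 kcal.
Fat: 20% × 1637 = 327.4 kcal; carbohydrate: 1309.6 kcal.
Fat: 327.4 kcal ÷ 9 kcal/g = 36.3778 g.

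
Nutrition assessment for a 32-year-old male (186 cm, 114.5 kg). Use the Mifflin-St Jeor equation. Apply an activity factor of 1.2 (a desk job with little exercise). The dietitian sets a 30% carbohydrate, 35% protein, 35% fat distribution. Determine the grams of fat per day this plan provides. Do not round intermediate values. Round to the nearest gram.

Mifflin-St Jeor (male): BMR = 10(114.5) + 6.25(186) − 5(32) + 5 = 1145 + 1162.5 − 160 + 5 = 2152.5 kcal/day.
TEE = 2152.5 × 1.2 = 2583 kcal/day.
Fat energy = 35% × 2583 = 904.05 kcal.
Fat = 904.05 ÷ 9 kcal/g = 100.45 g.

100 g/day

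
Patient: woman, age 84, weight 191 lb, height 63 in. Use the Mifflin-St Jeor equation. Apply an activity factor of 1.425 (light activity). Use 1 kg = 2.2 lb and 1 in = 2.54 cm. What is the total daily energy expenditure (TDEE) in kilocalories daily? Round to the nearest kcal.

1834 kilocalories daily

Convert to metric: weight = 191 ÷ 2.2 = 86.8182 kg; height = 63 × 2.54 = 160.02 cm.
Mifflin-St Jeor (female): BMR = 10(86.8182) + 6.25(160.02) − 5(84) − 161 = 868.1818 + 1000.125 − 420 − 161 = 1287.3068 kcal/day.
TEE = BMR × activity factor = 1287.3068 × 1.425 = 1834.4122 kcal/day.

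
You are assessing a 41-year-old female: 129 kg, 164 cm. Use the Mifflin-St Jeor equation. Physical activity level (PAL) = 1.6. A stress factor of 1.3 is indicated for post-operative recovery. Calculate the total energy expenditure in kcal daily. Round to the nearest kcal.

Mifflin-St Jeor (female): BMR = 10(129) + 6.25(164) − 5(41) − 161 = 1290 + 1025 − 205 − 161 = 1949 kcal/day.
TEE = BMR × activity factor = 1949 × 1.6 = 3118.4 kcal/day.
Apply stress factor: 3118.4 × 1.3 = 4053.92 kcal/day.

4054 kcal daily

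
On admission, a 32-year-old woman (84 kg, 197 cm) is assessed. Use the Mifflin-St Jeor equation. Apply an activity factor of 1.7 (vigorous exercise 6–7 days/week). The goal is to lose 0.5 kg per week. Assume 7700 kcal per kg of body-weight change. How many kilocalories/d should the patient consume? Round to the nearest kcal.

2425 kilocalories/d

Mifflin-St Jeor (female): BMR = 10(84) + 6.25(197) − 5(32) − 161 = 840 + 1231.25 − 160 − 161 = 1750.25 kcal/day.
TEE = 1750.25 × 1.7 = 2975.425 kcal/day.
Required daily deficit = 0.5 × 7700 ÷ 7 = 550 kcal/day.
Target intake = 2975.425 − 550 = 2425.425 kcal/day.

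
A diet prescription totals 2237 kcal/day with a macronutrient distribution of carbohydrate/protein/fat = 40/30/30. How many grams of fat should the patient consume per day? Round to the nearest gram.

75 g/day

Fat energy = 30% × 2237 = 671.1 kcal.
At 9 kcal/g: 671.1 ÷ 9 = 74.5667 g.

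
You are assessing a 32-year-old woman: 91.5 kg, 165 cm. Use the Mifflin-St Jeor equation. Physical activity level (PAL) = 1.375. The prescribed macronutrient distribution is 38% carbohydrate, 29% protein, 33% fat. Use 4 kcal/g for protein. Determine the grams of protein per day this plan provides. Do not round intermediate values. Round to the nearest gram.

Mifflin-St Jeor (female): BMR = 10(91.5) + 6.25(165) − 5(32) − 161 = 915 + 1031.25 − 160 − 161 = 1625.25 kcal/day.
TEE = 1625.25 × 1.375 = 2234.7188 kcal/day.
Protein energy = 29% × 2234.7188 = 648.0684 kcal.
Protein = 648.0684 ÷ 4 kcal/g = 162.0171 g.

162 g/day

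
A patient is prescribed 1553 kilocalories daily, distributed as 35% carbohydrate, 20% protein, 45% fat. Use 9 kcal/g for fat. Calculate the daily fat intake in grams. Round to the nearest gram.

Fat energy = 45% × 1553 = 698.85 kcal.
At 9 kcal/g: 698.85 ÷ 9 = 77.65 g.

78 g/day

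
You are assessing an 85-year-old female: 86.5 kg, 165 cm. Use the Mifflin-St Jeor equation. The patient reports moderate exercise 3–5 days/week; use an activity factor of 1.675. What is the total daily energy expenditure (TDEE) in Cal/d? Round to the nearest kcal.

2195 Cal/d

Mifflin-St Jeor (female): BMR = 10(86.5) + 6.25(165) − 5(85) − 161 = 865 + 1031.25 − 425 − 161 = 1310.25 kcal/day.
TEE = BMR × activity factor = 1310.25 × 1.675 = 2194.6688 kcal/day.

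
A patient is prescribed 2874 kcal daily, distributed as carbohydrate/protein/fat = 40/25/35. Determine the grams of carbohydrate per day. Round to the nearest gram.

287 g/day

Carbohydrate energy = 40% × 2874 = 1149.6 kcal.
At 4 kcal/g: 1149.6 ÷ 4 = 287.4 g.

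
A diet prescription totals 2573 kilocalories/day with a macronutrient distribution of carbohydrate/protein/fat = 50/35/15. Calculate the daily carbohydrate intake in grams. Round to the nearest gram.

322 g/day

Carbohydrate energy = 50% × 2573 = 1286.5 kcal.
At 4 kcal/g: 1286.5 ÷ 4 = 321.625 g.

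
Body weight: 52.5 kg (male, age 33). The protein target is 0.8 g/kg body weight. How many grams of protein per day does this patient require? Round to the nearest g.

42 g/day

Protein = 0.8 g/kg × 52.5 kg = 42 g/day.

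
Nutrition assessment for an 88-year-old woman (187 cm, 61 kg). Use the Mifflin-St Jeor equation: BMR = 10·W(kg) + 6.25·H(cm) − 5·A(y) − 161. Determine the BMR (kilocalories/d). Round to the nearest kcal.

Mifflin-St Jeor (female): BMR = 10(61) + 6.25(187) − 5(88) − 161 = 610 + 1168.75 − 440 − 161 = 1177.75 kcal/day.

1178 kilocalories/d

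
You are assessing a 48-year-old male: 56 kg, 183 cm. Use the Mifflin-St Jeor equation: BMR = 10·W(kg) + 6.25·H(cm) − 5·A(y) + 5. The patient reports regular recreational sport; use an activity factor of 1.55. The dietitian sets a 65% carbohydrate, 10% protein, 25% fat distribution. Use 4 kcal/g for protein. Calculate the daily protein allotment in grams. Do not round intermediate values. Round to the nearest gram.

57 g/day

Mifflin-St Jeor (male): BMR = 10(56) + 6.25(183) − 5(48) + 5 = 560 + 1143.75 − 240 + 5 = 1468.75 kcal/day.
TEE = 1468.75 × 1.55 = 2276.5625 kcal/day.
Protein energy = 10% × 2276.5625 = 227.6563 kcal.
Protein = 227.6563 ÷ 4 kcal/g = 56.9141 g.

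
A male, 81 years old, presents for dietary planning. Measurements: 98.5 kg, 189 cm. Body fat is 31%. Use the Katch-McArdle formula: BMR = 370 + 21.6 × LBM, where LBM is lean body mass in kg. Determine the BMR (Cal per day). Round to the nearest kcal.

1838 Cal per day

LBM = 98.5 × (1 − 0.31) = 67.965 kg. Katch-McArdle: BMR = 370 + 21.6 × 67.965 = 1838.044 kcal/day.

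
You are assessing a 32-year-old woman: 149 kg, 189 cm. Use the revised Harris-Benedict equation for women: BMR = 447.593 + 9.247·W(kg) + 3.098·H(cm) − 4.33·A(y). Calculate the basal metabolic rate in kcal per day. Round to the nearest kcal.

2272 kcal per day

Harris-Benedict: BMR = 447.593 + 9.247(149) + 3.098(189) − 4.33(32) = 2272.358 kcal/day.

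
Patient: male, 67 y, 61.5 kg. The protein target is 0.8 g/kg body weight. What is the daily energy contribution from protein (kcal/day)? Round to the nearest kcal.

Protein = 0.8 g/kg × 61.5 kg = 49.2 g/day.
Protein energy = 49.2 g × 4 kcal/g = 196.8 kcal/day.

197 kcal/day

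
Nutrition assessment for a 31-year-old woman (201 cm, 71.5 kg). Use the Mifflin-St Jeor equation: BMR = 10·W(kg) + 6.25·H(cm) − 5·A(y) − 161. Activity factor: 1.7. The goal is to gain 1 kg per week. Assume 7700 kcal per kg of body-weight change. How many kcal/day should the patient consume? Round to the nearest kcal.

Mifflin-St Jeor (female): BMR = 10(71.5) + 6.25(201) − 5(31) − 161 = 715 + 1256.25 − 155 − 161 = 1655.25 kcal/day.
TEE = 1655.25 × 1.7 = 2813.925 kcal/day.
Required daily surplus = 1 × 7700 ÷ 7 = 1100 kcal/day.
Target intake = 2813.925 + 1100 = 3913.925 kcal/day.

3914 kcal/day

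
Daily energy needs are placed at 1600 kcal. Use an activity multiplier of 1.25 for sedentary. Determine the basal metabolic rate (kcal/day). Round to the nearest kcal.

BMR = TEE ÷ activity factor = 1600 ÷ 1.25 = 1280 kcal/day.

1280 kcal/day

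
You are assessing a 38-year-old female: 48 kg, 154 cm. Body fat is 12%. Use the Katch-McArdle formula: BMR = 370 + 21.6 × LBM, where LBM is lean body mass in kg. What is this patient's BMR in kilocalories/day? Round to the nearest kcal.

LBM = 48 × (1 − 0.12) = 42.24 kg. Katch-McArdle: BMR = 370 + 21.6 × 42.24 = 1282.384 kcal/day.

1282 kilocalories/day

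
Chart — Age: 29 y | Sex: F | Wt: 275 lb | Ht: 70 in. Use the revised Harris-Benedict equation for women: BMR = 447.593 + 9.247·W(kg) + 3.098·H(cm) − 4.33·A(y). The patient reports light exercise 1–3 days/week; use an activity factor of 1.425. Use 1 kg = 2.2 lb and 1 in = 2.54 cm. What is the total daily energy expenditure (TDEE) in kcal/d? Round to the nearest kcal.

2891 kcal/d

Convert to metric: weight = 275 ÷ 2.2 = 125 kg; height = 70 × 2.54 = 177.8 cm.
Harris-Benedict: BMR = 447.593 + 9.247(125) + 3.098(177.8) − 4.33(29) = 2028.7224 kcal/day.
TEE = BMR × activity factor = 2028.7224 × 1.425 = 2890.9294 kcal/day.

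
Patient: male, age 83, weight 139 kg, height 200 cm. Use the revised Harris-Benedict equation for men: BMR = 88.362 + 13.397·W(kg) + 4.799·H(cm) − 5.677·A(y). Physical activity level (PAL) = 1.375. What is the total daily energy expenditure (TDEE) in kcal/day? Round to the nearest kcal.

Harris-Benedict: BMR = 88.362 + 13.397(139) + 4.799(200) − 5.677(83) = 2439.154 kcal/day.
TEE = BMR × activity factor = 2439.154 × 1.375 = 3353.8368 kcal/day.

3354 kcal/day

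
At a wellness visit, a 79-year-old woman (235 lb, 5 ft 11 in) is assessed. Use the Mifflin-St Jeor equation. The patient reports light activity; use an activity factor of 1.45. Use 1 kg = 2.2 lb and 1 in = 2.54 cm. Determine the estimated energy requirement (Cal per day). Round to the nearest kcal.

Convert to metric: weight = 235 ÷ 2.2 = 106.8182 kg; height = (5×12 + 11) × 2.54 = 71 × 2.54 = 180.34 cm.
Mifflin-St Jeor (female): BMR = 10(106.8182) + 6.25(180.34) − 5(79) − 161 = 1068.1818 + 1127.125 − 395 − 161 = 1639.3068 kcal/day.
TEE = BMR × activity factor = 1639.3068 × 1.45 = 2376.9949 kcal/day.

2377 Cal per day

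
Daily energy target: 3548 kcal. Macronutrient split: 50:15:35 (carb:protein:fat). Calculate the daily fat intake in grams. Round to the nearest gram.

138 g/day

Fat energy = 35% × 3548 = 1241.8 kcal.
At 9 kcal/g: 1241.8 ÷ 9 = 137.9778 g.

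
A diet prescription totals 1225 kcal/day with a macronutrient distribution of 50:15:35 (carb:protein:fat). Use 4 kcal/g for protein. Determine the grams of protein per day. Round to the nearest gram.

Protein energy = 15% × 1225 = 183.75 kcal.
At 4 kcal/g: 183.75 ÷ 4 = 45.9375 g.

46 g/day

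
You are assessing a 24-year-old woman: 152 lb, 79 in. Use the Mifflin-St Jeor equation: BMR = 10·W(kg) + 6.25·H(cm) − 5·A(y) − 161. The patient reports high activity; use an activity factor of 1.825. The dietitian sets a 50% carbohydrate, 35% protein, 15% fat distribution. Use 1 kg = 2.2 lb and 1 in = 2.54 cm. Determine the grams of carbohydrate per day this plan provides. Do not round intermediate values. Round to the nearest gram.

380 g/day

Convert to metric: weight = 152 ÷ 2.2 = 69.0909 kg; height = 79 × 2.54 = 200.66 cm.
Mifflin-St Jeor (female): BMR = 10(69.0909) + 6.25(200.66) − 5(24) − 161 = 690.9091 + 1254.125 − 120 − 161 = 1664.0341 kcal/day.
TEE = 1664.0341 × 1.825 = 3036.8622 kcal/day.
Carbohydrate energy = 50% × 3036.8622 = 1518.4311 kcal.
Carbohydrate = 1518.4311 ÷ 4 kcal/g = 379.6078 g.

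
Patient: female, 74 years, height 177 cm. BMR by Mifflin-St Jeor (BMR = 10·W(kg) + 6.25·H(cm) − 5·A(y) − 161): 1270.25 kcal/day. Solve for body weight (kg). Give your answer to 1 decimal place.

69.5 kg

1270.25 = 10·W + 6.25(177) − 5(74) − 161
10·W = 1270.25 − 575.25 = 695, so W = 69.5 kg.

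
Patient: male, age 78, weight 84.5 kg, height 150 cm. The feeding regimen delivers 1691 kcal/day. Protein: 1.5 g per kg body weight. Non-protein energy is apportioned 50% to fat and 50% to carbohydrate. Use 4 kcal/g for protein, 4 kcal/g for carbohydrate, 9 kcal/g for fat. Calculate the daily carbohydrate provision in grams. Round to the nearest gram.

148 g/day

Protein = 1.5 × 84.5 = 126.75 g → 126.75 × 4 = 507 kcal.
Non-protein calories = 1691 − 507 = 1184 kcal.
Fat: 50% × 1184 = 592 kcal; carbohydrate: 592 kcal.
Carbohydrate: 592 kcal ÷ 4 kcal/g = 148 g.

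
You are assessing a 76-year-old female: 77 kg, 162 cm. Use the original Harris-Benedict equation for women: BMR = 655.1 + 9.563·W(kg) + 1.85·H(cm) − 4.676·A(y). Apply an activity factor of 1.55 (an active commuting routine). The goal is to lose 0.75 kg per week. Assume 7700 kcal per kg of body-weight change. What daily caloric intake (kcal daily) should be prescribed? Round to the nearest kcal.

1245 kcal daily

Harris-Benedict: BMR = 655.1 + 9.563(77) + 1.85(162) − 4.676(76) = 1335.775 kcal/day.
TEE = 1335.775 × 1.55 = 2070.4513 kcal/day.
Required daily deficit = 0.75 × 7700 ÷ 7 = 825 kcal/day.
Target intake = 2070.4513 − 825 = 1245.4513 kcal/day.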